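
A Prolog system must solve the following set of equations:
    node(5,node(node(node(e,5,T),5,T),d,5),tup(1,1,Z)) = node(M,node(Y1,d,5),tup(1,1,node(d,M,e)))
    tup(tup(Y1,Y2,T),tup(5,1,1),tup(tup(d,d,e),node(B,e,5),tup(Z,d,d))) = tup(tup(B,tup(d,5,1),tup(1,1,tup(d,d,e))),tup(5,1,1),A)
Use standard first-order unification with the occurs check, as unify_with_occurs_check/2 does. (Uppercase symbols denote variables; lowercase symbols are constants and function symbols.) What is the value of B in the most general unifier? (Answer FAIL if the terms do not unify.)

node(node(e,5,tup(1,1,tup(d,d,e))),5,tup(1,1,tup(d,d,e)))

Decompose node/3: 5 = M,  node(node(node(e,5,T),5,T),d,5) = node(Y1,d,5),  tup(1,1,Z) = tup(1,1,node(d,M,e)).
Bind M := 5; substituting into the one remaining equation that mentions M gives: tup(1,1,Z) = tup(1,1,node(d,5,e)).
Decompose node/3: node(node(e,5,T),5,T) = Y1,  d = d,  5 = 5.
Bind Y1 := node(node(e,5,T),5,T); substituting into the one remaining equation that mentions Y1 gives: tup(tup(node(node(e,5,T),5,T),Y2,T),tup(5,1,1),tup(tup(d,d,e),node(B,e,5),tup(Z,d,d))) = tup(tup(B,tup(d,5,1),tup(1,1,tup(d,d,e))),tup(5,1,1),A).
Delete trivial equation d = d.
Delete trivial equation 5 = 5.
Decompose tup/3: 1 = 1,  1 = 1,  Z = node(d,5,e).
Delete trivial equation 1 = 1.
Delete trivial equation 1 = 1.
Bind Z := node(d,5,e); substituting into the remaining equation gives: tup(tup(node(node(e,5,T),5,T),Y2,T),tup(5,1,1),tup(tup(d,d,e),node(B,e,5),tup(node(d,5,e),d,d))) = tup(tup(B,tup(d,5,1),tup(1,1,tup(d,d,e))),tup(5,1,1),A).
Decompose tup/3: tup(node(node(e,5,T),5,T),Y2,T) = tup(B,tup(d,5,1),tup(1,1,tup(d,d,e))),  tup(5,1,1) = tup(5,1,1),  tup(tup(d,d,e),node(B,e,5),tup(node(d,5,e),d,d)) = A.
Decompose tup/3: node(node(e,5,T),5,T) = B,  Y2 = tup(d,5,1),  T = tup(1,1,tup(d,d,e)).
Bind B := node(node(e,5,T),5,T); substituting into the one remaining equation that mentions B gives: tup(tup(d,d,e),node(node(node(e,5,T),5,T),e,5),tup(node(d,5,e),d,d)) = A.
Bind Y2 := tup(d,5,1); no other remaining equation mentions Y2.
Bind T := tup(1,1,tup(d,d,e)); substituting into the one remaining equation that mentions T gives: tup(tup(d,d,e),node(node(node(e,5,tup(1,1,tup(d,d,e))),5,tup(1,1,tup(d,d,e))),e,5),tup(node(d,5,e),d,d)) = A. Substituting into the earlier bindings gives Y1 := node(node(e,5,tup(1,1,tup(d,d,e))),5,tup(1,1,tup(d,d,e))), B := node(node(e,5,tup(1,1,tup(d,d,e))),5,tup(1,1,tup(d,d,e))).
Delete trivial equation tup(5,1,1) = tup(5,1,1).
Bind A := tup(tup(d,d,e),node(node(node(e,5,tup(1,1,tup(d,d,e))),5,tup(1,1,tup(d,d,e))),e,5),tup(node(d,5,e),d,d)).
MGU = { M ↦ 5, Y1 ↦ node(node(e,5,tup(1,1,tup(d,d,e))),5,tup(1,1,tup(d,d,e))), Z ↦ node(d,5,e), B ↦ node(node(e,5,tup(1,1,tup(d,d,e))),5,tup(1,1,tup(d,d,e))), Y2 ↦ tup(d,5,1), T ↦ tup(1,1,tup(d,d,e)), A ↦ tup(tup(d,d,e),node(node(node(e,5,tup(1,1,tup(d,d,e))),5,tup(1,1,tup(d,d,e))),e,5),tup(node(d,5,e),d,d)) }, so B ↦ node(node(e,5,tup(1,1,tup(d,d,e))),5,tup(1,1,tup(d,d,e))).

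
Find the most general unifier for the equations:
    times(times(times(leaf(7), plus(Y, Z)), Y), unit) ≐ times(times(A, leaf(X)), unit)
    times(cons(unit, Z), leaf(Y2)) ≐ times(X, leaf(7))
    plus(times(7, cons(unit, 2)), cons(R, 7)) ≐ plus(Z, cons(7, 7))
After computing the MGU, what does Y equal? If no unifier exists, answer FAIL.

Decompose times/2: times(times(leaf(7), plus(Y, Z)), Y) ≐ times(A, leaf(X)),  unit ≐ unit.
Decompose times/2: times(leaf(7), plus(Y, Z)) ≐ A,  Y ≐ leaf(X).
Bind A := times(leaf(7), plus(Y, Z)); no other remaining equation mentions A.
Bind Y := leaf(X); no other remaining equation mentions Y. Substituting into the earlier binding gives A := times(leaf(7), plus(leaf(X), Z)).
Delete trivial equation unit ≐ unit.
Decompose times/2: cons(unit, Z) ≐ X,  leaf(Y2) ≐ leaf(7).
Bind X := cons(unit, Z); no other remaining equation mentions X. Substituting into the earlier bindings gives A := times(leaf(7), plus(leaf(cons(unit, Z)), Z)), Y := leaf(cons(unit, Z)).
Decompose leaf/1: Y2 ≐ 7.
Bind Y2 := 7; no other remaining equation mentions Y2.
Decompose plus/2: times(7, cons(unit, 2)) ≐ Z,  cons(R, 7) ≐ cons(7, 7).
Bind Z := times(7, cons(unit, 2)); no other remaining equation mentions Z. Substituting into the earlier bindings gives A := times(leaf(7), plus(leaf(cons(unit, times(7, cons(unit, 2)))), times(7, cons(unit, 2)))), Y := leaf(cons(unit, times(7, cons(unit, 2)))), X := cons(unit, times(7, cons(unit, 2))).
Decompose cons/2: R ≐ 7,  7 ≐ 7.
Bind R := 7; no other remaining equation mentions R.
Delete trivial equation 7 ≐ 7.
MGU = { A -> times(leaf(7), plus(leaf(cons(unit, times(7, cons(unit, 2)))), times(7, cons(unit, 2)))), Y -> leaf(cons(unit, times(7, cons(unit, 2)))), X -> cons(unit, times(7, cons(unit, 2))), Y2 -> 7, Z -> times(7, cons(unit, 2)), R -> 7 }, so Y -> leaf(cons(unit, times(7, cons(unit, 2)))).

leaf(cons(unit, times(7, cons(unit, 2))))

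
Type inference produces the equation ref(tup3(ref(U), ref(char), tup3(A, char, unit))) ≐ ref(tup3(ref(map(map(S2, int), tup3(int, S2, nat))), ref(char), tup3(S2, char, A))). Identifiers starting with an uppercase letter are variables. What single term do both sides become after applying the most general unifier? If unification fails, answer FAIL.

ref(tup3(ref(map(map(unit, int), tup3(int, unit, nat))), ref(char), tup3(unit, char, unit)))

Decompose ref/1: tup3(ref(U), ref(char), tup3(A, char, unit)) ≐ tup3(ref(map(map(S2, int), tup3(int, S2, nat))), ref(char), tup3(S2, char, A)).
Decompose tup3/3: ref(U) ≐ ref(map(map(S2, int), tup3(int, S2, nat))),  ref(char) ≐ ref(char),  tup3(A, char, unit) ≐ tup3(S2, char, A).
Decompose ref/1: U ≐ map(map(S2, int), tup3(int, S2, nat)).
Bind U := map(map(S2, int), tup3(int, S2, nat)); no other remaining equation mentions U.
Delete trivial equation ref(char) ≐ ref(char).
Decompose tup3/3: A ≐ S2,  char ≐ char,  unit ≐ A.
Bind A := S2; substituting into the one remaining equation that mentions A gives: unit ≐ S2.
Delete trivial equation char ≐ char.
Bind S2 := unit. Substituting into the earlier bindings gives U := map(map(unit, int), tup3(int, unit, nat)), A := unit.
Applying the MGU to either side gives ref(tup3(ref(map(map(unit, int), tup3(int, unit, nat))), ref(char), tup3(unit, char, unit))).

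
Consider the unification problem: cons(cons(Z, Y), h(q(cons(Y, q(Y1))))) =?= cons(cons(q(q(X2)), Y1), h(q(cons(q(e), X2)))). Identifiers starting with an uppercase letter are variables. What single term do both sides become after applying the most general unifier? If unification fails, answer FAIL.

Decompose cons/2: cons(Z, Y) =?= cons(q(q(X2)), Y1),  h(q(cons(Y, q(Y1)))) =?= h(q(cons(q(e), X2))).
Decompose cons/2: Z =?= q(q(X2)),  Y =?= Y1.
Bind Z := q(q(X2)); no other remaining equation mentions Z.
Bind Y := Y1; substituting into the remaining equation gives: h(q(cons(Y1, q(Y1)))) =?= h(q(cons(q(e), X2))).
Decompose h/1: q(cons(Y1, q(Y1))) =?= q(cons(q(e), X2)).
Decompose q/1: cons(Y1, q(Y1)) =?= cons(q(e), X2).
Decompose cons/2: Y1 =?= q(e),  q(Y1) =?= X2.
Bind Y1 := q(e); substituting into the remaining equation gives: q(q(e)) =?= X2. Substituting into the earlier binding gives Y := q(e).
Bind X2 := q(q(e)). Substituting into the earlier binding gives Z := q(q(q(q(e)))).
Applying the MGU to either side gives cons(cons(q(q(q(q(e)))), q(e)), h(q(cons(q(e), q(q(e)))))).

cons(cons(q(q(q(q(e)))), q(e)), h(q(cons(q(e), q(q(e))))))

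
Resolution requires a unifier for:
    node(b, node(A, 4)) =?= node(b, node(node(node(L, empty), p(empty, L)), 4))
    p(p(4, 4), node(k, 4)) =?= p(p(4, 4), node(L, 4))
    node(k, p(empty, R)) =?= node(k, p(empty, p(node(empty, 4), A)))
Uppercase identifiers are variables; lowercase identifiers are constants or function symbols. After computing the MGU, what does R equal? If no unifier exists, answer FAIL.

p(node(empty, 4), node(node(k, empty), p(empty, k)))

Decompose node/2: b =?= b,  node(A, 4) =?= node(node(node(L, empty), p(empty, L)), 4).
Delete trivial equation b =?= b.
Decompose node/2: A =?= node(node(L, empty), p(empty, L)),  4 =?= 4.
Bind A := node(node(L, empty), p(empty, L)); substituting into the one remaining equation that mentions A gives: node(k, p(empty, R)) =?= node(k, p(empty, p(node(empty, 4), node(node(L, empty), p(empty, L))))).
Delete trivial equation 4 =?= 4.
Decompose p/2: p(4, 4) =?= p(4, 4),  node(k, 4) =?= node(L, 4).
Delete trivial equation p(4, 4) =?= p(4, 4).
Decompose node/2: k =?= L,  4 =?= 4.
Bind L := k; substituting into the one remaining equation that mentions L gives: node(k, p(empty, R)) =?= node(k, p(empty, p(node(empty, 4), node(node(k, empty), p(empty, k))))). Substituting into the earlier binding gives A := node(node(k, empty), p(empty, k)).
Delete trivial equation 4 =?= 4.
Decompose node/2: k =?= k,  p(empty, R) =?= p(empty, p(node(empty, 4), node(node(k, empty), p(empty, k)))).
Delete trivial equation k =?= k.
Decompose p/2: empty =?= empty,  R =?= p(node(empty, 4), node(node(k, empty), p(empty, k))).
Delete trivial equation empty =?= empty.
Bind R := p(node(empty, 4), node(node(k, empty), p(empty, k))).
MGU = { A -> node(node(k, empty), p(empty, k)), L -> k, R -> p(node(empty, 4), node(node(k, empty), p(empty, k))) }, so R -> p(node(empty, 4), node(node(k, empty), p(empty, k))).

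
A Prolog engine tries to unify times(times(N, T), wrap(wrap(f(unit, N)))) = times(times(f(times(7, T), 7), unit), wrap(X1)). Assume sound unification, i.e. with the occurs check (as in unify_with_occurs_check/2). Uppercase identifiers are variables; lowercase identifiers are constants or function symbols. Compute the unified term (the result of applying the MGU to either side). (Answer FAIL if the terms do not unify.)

times(times(f(times(7, unit), 7), unit), wrap(wrap(f(unit, f(times(7, unit), 7)))))

Decompose times/2: times(N, T) = times(f(times(7, T), 7), unit),  wrap(wrap(f(unit, N))) = wrap(X1).
Decompose times/2: N = f(times(7, T), 7),  T = unit.
Bind N := f(times(7, T), 7); substituting into the one remaining equation that mentions N gives: wrap(wrap(f(unit, f(times(7, T), 7)))) = wrap(X1).
Bind T := unit; substituting into the remaining equation gives: wrap(wrap(f(unit, f(times(7, unit), 7)))) = wrap(X1). Substituting into the earlier binding gives N := f(times(7, unit), 7).
Decompose wrap/1: wrap(f(unit, f(times(7, unit), 7))) = X1.
Bind X1 := wrap(f(unit, f(times(7, unit), 7))).
Applying the MGU to either side gives times(times(f(times(7, unit), 7), unit), wrap(wrap(f(unit, f(times(7, unit), 7))))).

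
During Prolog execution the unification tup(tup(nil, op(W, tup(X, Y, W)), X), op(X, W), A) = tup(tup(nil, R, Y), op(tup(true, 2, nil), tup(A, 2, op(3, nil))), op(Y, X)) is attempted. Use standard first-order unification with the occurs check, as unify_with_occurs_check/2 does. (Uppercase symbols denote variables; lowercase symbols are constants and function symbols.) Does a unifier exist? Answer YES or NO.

YES

Decompose tup/3: tup(nil, op(W, tup(X, Y, W)), X) = tup(nil, R, Y),  op(X, W) = op(tup(true, 2, nil), tup(A, 2, op(3, nil))),  A = op(Y, X).
Decompose tup/3: nil = nil,  op(W, tup(X, Y, W)) = R,  X = Y.
Delete trivial equation nil = nil.
Bind R := op(W, tup(X, Y, W)); no other remaining equation mentions R.
Bind X := Y; substituting into the remaining equations gives: op(Y, W) = op(tup(true, 2, nil), tup(A, 2, op(3, nil))),  A = op(Y, Y). Substituting into the earlier binding gives R := op(W, tup(Y, Y, W)).
Decompose op/2: Y = tup(true, 2, nil),  W = tup(A, 2, op(3, nil)).
Bind Y := tup(true, 2, nil); substituting into the one remaining equation that mentions Y gives: A = op(tup(true, 2, nil), tup(true, 2, nil)). Substituting into the earlier bindings gives R := op(W, tup(tup(true, 2, nil), tup(true, 2, nil), W)), X := tup(true, 2, nil).
Bind W := tup(A, 2, op(3, nil)); no other remaining equation mentions W. Substituting into the earlier binding gives R := op(tup(A, 2, op(3, nil)), tup(tup(true, 2, nil), tup(true, 2, nil), tup(A, 2, op(3, nil)))).
Bind A := op(tup(true, 2, nil), tup(true, 2, nil)). Substituting into the earlier bindings gives R := op(tup(op(tup(true, 2, nil), tup(true, 2, nil)), 2, op(3, nil)), tup(tup(true, 2, nil), tup(true, 2, nil), tup(op(tup(true, 2, nil), tup(true, 2, nil)), 2, op(3, nil)))), W := tup(op(tup(true, 2, nil), tup(true, 2, nil)), 2, op(3, nil)).
No equations remain and no clash or occurs-check failure arose, so a unifier exists.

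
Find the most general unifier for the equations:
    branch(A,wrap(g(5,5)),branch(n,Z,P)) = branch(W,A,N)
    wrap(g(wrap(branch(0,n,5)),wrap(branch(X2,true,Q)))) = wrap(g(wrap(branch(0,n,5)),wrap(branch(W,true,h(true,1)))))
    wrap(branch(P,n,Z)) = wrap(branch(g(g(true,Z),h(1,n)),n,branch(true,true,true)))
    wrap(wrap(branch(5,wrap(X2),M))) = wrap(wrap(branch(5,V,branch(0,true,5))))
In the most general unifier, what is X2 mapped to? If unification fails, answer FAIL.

wrap(g(5,5))

Decompose branch/3: A = W,  wrap(g(5,5)) = A,  branch(n,Z,P) = N.
Bind A := W; substituting into the one remaining equation that mentions A gives: wrap(g(5,5)) = W.
Bind W := wrap(g(5,5)); substituting into the one remaining equation that mentions W gives: wrap(g(wrap(branch(0,n,5)),wrap(branch(X2,true,Q)))) = wrap(g(wrap(branch(0,n,5)),wrap(branch(wrap(g(5,5)),true,h(true,1))))). Substituting into the earlier binding gives A := wrap(g(5,5)).
Bind N := branch(n,Z,P); no other remaining equation mentions N.
Decompose wrap/1: g(wrap(branch(0,n,5)),wrap(branch(X2,true,Q))) = g(wrap(branch(0,n,5)),wrap(branch(wrap(g(5,5)),true,h(true,1)))).
Decompose g/2: wrap(branch(0,n,5)) = wrap(branch(0,n,5)),  wrap(branch(X2,true,Q)) = wrap(branch(wrap(g(5,5)),true,h(true,1))).
Delete trivial equation wrap(branch(0,n,5)) = wrap(branch(0,n,5)).
Decompose wrap/1: branch(X2,true,Q) = branch(wrap(g(5,5)),true,h(true,1)).
Decompose branch/3: X2 = wrap(g(5,5)),  true = true,  Q = h(true,1).
Bind X2 := wrap(g(5,5)); substituting into the one remaining equation that mentions X2 gives: wrap(wrap(branch(5,wrap(wrap(g(5,5))),M))) = wrap(wrap(branch(5,V,branch(0,true,5)))).
Delete trivial equation true = true.
Bind Q := h(true,1); no other remaining equation mentions Q.
Decompose wrap/1: branch(P,n,Z) = branch(g(g(true,Z),h(1,n)),n,branch(true,true,true)).
Decompose branch/3: P = g(g(true,Z),h(1,n)),  n = n,  Z = branch(true,true,true).
Bind P := g(g(true,Z),h(1,n)); no other remaining equation mentions P. Substituting into the earlier binding gives N := branch(n,Z,g(g(true,Z),h(1,n))).
Delete trivial equation n = n.
Bind Z := branch(true,true,true); no other remaining equation mentions Z. Substituting into the earlier bindings gives N := branch(n,branch(true,true,true),g(g(true,branch(true,true,true)),h(1,n))), P := g(g(true,branch(true,true,true)),h(1,n)).
Decompose wrap/1: wrap(branch(5,wrap(wrap(g(5,5))),M)) = wrap(branch(5,V,branch(0,true,5))).
Decompose wrap/1: branch(5,wrap(wrap(g(5,5))),M) = branch(5,V,branch(0,true,5)).
Decompose branch/3: 5 = 5,  wrap(wrap(g(5,5))) = V,  M = branch(0,true,5).
Delete trivial equation 5 = 5.
Bind V := wrap(wrap(g(5,5))); no other remaining equation mentions V.
Bind M := branch(0,true,5).
MGU = { A -> wrap(g(5,5)), W -> wrap(g(5,5)), N -> branch(n,branch(true,true,true),g(g(true,branch(true,true,true)),h(1,n))), X2 -> wrap(g(5,5)), Q -> h(true,1), P -> g(g(true,branch(true,true,true)),h(1,n)), Z -> branch(true,true,true), V -> wrap(wrap(g(5,5))), M -> branch(0,true,5) }, so X2 -> wrap(g(5,5)).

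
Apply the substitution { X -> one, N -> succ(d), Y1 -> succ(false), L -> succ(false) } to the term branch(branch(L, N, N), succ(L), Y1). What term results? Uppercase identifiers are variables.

Replace each occurrence of N with succ(d).
Replace each occurrence of Y1 with succ(false).
Replace each occurrence of L with succ(false).
Result: branch(branch(succ(false), succ(d), succ(d)), succ(succ(false)), succ(false)).

branch(branch(succ(false), succ(d), succ(d)), succ(succ(false)), succ(false))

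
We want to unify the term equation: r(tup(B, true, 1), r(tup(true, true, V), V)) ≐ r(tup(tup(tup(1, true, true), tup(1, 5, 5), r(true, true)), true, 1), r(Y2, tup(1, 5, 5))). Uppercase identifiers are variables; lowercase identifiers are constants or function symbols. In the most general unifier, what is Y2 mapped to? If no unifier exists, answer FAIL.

Decompose r/2: tup(B, true, 1) ≐ tup(tup(tup(1, true, true), tup(1, 5, 5), r(true, true)), true, 1),  r(tup(true, true, V), V) ≐ r(Y2, tup(1, 5, 5)).
Decompose tup/3: B ≐ tup(tup(1, true, true), tup(1, 5, 5), r(true, true)),  true ≐ true,  1 ≐ 1.
Bind B := tup(tup(1, true, true), tup(1, 5, 5), r(true, true)); no other remaining equation mentions B.
Delete trivial equation true ≐ true.
Delete trivial equation 1 ≐ 1.
Decompose r/2: tup(true, true, V) ≐ Y2,  V ≐ tup(1, 5, 5).
Bind Y2 := tup(true, true, V); no other remaining equation mentions Y2.
Bind V := tup(1, 5, 5). Substituting into the earlier binding gives Y2 := tup(true, true, tup(1, 5, 5)).
MGU = { B ↦ tup(tup(1, true, true), tup(1, 5, 5), r(true, true)), Y2 ↦ tup(true, true, tup(1, 5, 5)), V ↦ tup(1, 5, 5) }, so Y2 ↦ tup(true, true, tup(1, 5, 5)).

tup(true, true, tup(1, 5, 5))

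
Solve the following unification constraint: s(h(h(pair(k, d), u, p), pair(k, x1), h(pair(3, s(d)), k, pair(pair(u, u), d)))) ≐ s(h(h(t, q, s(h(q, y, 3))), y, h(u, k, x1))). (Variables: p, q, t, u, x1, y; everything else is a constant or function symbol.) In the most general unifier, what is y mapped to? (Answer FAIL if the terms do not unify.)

pair(k, pair(pair(pair(3, s(d)), pair(3, s(d))), d))

Decompose s/1: h(h(pair(k, d), u, p), pair(k, x1), h(pair(3, s(d)), k, pair(pair(u, u), d))) ≐ h(h(t, q, s(h(q, y, 3))), y, h(u, k, x1)).
Decompose h/3: h(pair(k, d), u, p) ≐ h(t, q, s(h(q, y, 3))),  pair(k, x1) ≐ y,  h(pair(3, s(d)), k, pair(pair(u, u), d)) ≐ h(u, k, x1).
Decompose h/3: pair(k, d) ≐ t,  u ≐ q,  p ≐ s(h(q, y, 3)).
Bind t := pair(k, d); no other remaining equation mentions t.
Bind u := q; substituting into the one remaining equation that mentions u gives: h(pair(3, s(d)), k, pair(pair(q, q), d)) ≐ h(q, k, x1).
Bind p := s(h(q, y, 3)); no other remaining equation mentions p.
Bind y := pair(k, x1); no other remaining equation mentions y. Substituting into the earlier binding gives p := s(h(q, pair(k, x1), 3)).
Decompose h/3: pair(3, s(d)) ≐ q,  k ≐ k,  pair(pair(q, q), d) ≐ x1.
Bind q := pair(3, s(d)); substituting into the one remaining equation that mentions q gives: pair(pair(pair(3, s(d)), pair(3, s(d))), d) ≐ x1. Substituting into the earlier bindings gives u := pair(3, s(d)), p := s(h(pair(3, s(d)), pair(k, x1), 3)).
Delete trivial equation k ≐ k.
Bind x1 := pair(pair(pair(3, s(d)), pair(3, s(d))), d). Substituting into the earlier bindings gives p := s(h(pair(3, s(d)), pair(k, pair(pair(pair(3, s(d)), pair(3, s(d))), d)), 3)), y := pair(k, pair(pair(pair(3, s(d)), pair(3, s(d))), d)).
MGU = { t := pair(k, d), u := pair(3, s(d)), p := s(h(pair(3, s(d)), pair(k, pair(pair(pair(3, s(d)), pair(3, s(d))), d)), 3)), y := pair(k, pair(pair(pair(3, s(d)), pair(3, s(d))), d)), q := pair(3, s(d)), x1 := pair(pair(pair(3, s(d)), pair(3, s(d))), d) }, so y := pair(k, pair(pair(pair(3, s(d)), pair(3, s(d))), d)).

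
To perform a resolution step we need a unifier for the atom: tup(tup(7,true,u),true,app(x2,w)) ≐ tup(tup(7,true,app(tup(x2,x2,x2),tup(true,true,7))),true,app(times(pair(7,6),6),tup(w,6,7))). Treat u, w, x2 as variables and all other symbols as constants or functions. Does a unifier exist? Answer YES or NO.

Decompose tup/3: tup(7,true,u) ≐ tup(7,true,app(tup(x2,x2,x2),tup(true,true,7))),  true ≐ true,  app(x2,w) ≐ app(times(pair(7,6),6),tup(w,6,7)).
Decompose tup/3: 7 ≐ 7,  true ≐ true,  u ≐ app(tup(x2,x2,x2),tup(true,true,7)).
Delete trivial equation 7 ≐ 7.
Delete trivial equation true ≐ true.
Bind u := app(tup(x2,x2,x2),tup(true,true,7)); no other remaining equation mentions u.
Delete trivial equation true ≐ true.
Decompose app/2: x2 ≐ times(pair(7,6),6),  w ≐ tup(w,6,7).
Bind x2 := times(pair(7,6),6); no other remaining equation mentions x2. Substituting into the earlier binding gives u := app(tup(times(pair(7,6),6),times(pair(7,6),6),times(pair(7,6),6)),tup(true,true,7)).
Occurs check fails: w occurs in tup(w,6,7); the equation w ≐ tup(w,6,7) has no finite solution.

NO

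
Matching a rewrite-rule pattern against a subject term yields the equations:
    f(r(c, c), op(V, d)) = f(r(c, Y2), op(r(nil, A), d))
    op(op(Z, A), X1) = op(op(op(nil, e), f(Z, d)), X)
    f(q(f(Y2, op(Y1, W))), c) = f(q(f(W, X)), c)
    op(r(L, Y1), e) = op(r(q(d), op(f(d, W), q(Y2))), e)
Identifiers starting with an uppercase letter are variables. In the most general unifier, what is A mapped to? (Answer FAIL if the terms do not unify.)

Decompose f/2: r(c, c) = r(c, Y2),  op(V, d) = op(r(nil, A), d).
Decompose r/2: c = c,  c = Y2.
Delete trivial equation c = c.
Bind Y2 := c; substituting into the 2 remaining equations that mention Y2 gives: f(q(f(c, op(Y1, W))), c) = f(q(f(W, X)), c),  op(r(L, Y1), e) = op(r(q(d), op(f(d, W), q(c))), e).
Decompose op/2: V = r(nil, A),  d = d.
Bind V := r(nil, A); no other remaining equation mentions V.
Delete trivial equation d = d.
Decompose op/2: op(Z, A) = op(op(nil, e), f(Z, d)),  X1 = X.
Decompose op/2: Z = op(nil, e),  A = f(Z, d).
Bind Z := op(nil, e); substituting into the one remaining equation that mentions Z gives: A = f(op(nil, e), d).
Bind A := f(op(nil, e), d); no other remaining equation mentions A. Substituting into the earlier binding gives V := r(nil, f(op(nil, e), d)).
Bind X1 := X; no other remaining equation mentions X1.
Decompose f/2: q(f(c, op(Y1, W))) = q(f(W, X)),  c = c.
Decompose q/1: f(c, op(Y1, W)) = f(W, X).
Decompose f/2: c = W,  op(Y1, W) = X.
Bind W := c; substituting into the 2 remaining equations that mention W gives: op(Y1, c) = X,  op(r(L, Y1), e) = op(r(q(d), op(f(d, c), q(c))), e).
Bind X := op(Y1, c); no other remaining equation mentions X. Substituting into the earlier binding gives X1 := op(Y1, c).
Delete trivial equation c = c.
Decompose op/2: r(L, Y1) = r(q(d), op(f(d, c), q(c))),  e = e.
Decompose r/2: L = q(d),  Y1 = op(f(d, c), q(c)).
Bind L := q(d); no other remaining equation mentions L.
Bind Y1 := op(f(d, c), q(c)); no other remaining equation mentions Y1. Substituting into the earlier bindings gives X1 := op(op(f(d, c), q(c)), c), X := op(op(f(d, c), q(c)), c).
Delete trivial equation e = e.
MGU = { Y2 -> c, V -> r(nil, f(op(nil, e), d)), Z -> op(nil, e), A -> f(op(nil, e), d), X1 -> op(op(f(d, c), q(c)), c), W -> c, X -> op(op(f(d, c), q(c)), c), L -> q(d), Y1 -> op(f(d, c), q(c)) }, so A -> f(op(nil, e), d).

f(op(nil, e), d)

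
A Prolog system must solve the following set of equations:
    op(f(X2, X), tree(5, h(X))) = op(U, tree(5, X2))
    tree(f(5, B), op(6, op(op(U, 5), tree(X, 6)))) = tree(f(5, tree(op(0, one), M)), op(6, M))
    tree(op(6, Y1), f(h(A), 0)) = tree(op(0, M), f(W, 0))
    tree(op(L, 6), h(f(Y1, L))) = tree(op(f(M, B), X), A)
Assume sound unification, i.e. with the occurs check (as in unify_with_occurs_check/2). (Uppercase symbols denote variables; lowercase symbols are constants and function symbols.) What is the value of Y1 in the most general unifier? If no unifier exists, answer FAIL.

FAIL

Decompose op/2: f(X2, X) = U,  tree(5, h(X)) = tree(5, X2).
Bind U := f(X2, X); substituting into the one remaining equation that mentions U gives: tree(f(5, B), op(6, op(op(f(X2, X), 5), tree(X, 6)))) = tree(f(5, tree(op(0, one), M)), op(6, M)).
Decompose tree/2: 5 = 5,  h(X) = X2.
Delete trivial equation 5 = 5.
Bind X2 := h(X); substituting into the one remaining equation that mentions X2 gives: tree(f(5, B), op(6, op(op(f(h(X), X), 5), tree(X, 6)))) = tree(f(5, tree(op(0, one), M)), op(6, M)). Substituting into the earlier binding gives U := f(h(X), X).
Decompose tree/2: f(5, B) = f(5, tree(op(0, one), M)),  op(6, op(op(f(h(X), X), 5), tree(X, 6))) = op(6, M).
Decompose f/2: 5 = 5,  B = tree(op(0, one), M).
Delete trivial equation 5 = 5.
Bind B := tree(op(0, one), M); substituting into the one remaining equation that mentions B gives: tree(op(L, 6), h(f(Y1, L))) = tree(op(f(M, tree(op(0, one), M)), X), A).
Decompose op/2: 6 = 6,  op(op(f(h(X), X), 5), tree(X, 6)) = M.
Delete trivial equation 6 = 6.
Bind M := op(op(f(h(X), X), 5), tree(X, 6)); substituting into the remaining equations gives: tree(op(6, Y1), f(h(A), 0)) = tree(op(0, op(op(f(h(X), X), 5), tree(X, 6))), f(W, 0)),  tree(op(L, 6), h(f(Y1, L))) = tree(op(f(op(op(f(h(X), X), 5), tree(X, 6)), tree(op(0, one), op(op(f(h(X), X), 5), tree(X, 6)))), X), A). Substituting into the earlier binding gives B := tree(op(0, one), op(op(f(h(X), X), 5), tree(X, 6))).
Decompose tree/2: op(6, Y1) = op(0, op(op(f(h(X), X), 5), tree(X, 6))),  f(h(A), 0) = f(W, 0).
Decompose op/2: 6 = 0,  Y1 = op(op(f(h(X), X), 5), tree(X, 6)).
Clash: constants 6 and 0 differ; no unifier exists.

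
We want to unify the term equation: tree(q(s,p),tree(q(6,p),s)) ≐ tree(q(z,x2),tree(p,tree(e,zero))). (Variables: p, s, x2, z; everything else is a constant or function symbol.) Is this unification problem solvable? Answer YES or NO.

NO

Decompose tree/2: q(s,p) ≐ q(z,x2),  tree(q(6,p),s) ≐ tree(p,tree(e,zero)).
Decompose q/2: s ≐ z,  p ≐ x2.
Bind s := z; substituting into the one remaining equation that mentions s gives: tree(q(6,p),z) ≐ tree(p,tree(e,zero)).
Bind p := x2; substituting into the remaining equation gives: tree(q(6,x2),z) ≐ tree(x2,tree(e,zero)).
Decompose tree/2: q(6,x2) ≐ x2,  z ≐ tree(e,zero).
Occurs check fails: x2 occurs in q(6,x2); the equation x2 ≐ q(6,x2) has no finite solution.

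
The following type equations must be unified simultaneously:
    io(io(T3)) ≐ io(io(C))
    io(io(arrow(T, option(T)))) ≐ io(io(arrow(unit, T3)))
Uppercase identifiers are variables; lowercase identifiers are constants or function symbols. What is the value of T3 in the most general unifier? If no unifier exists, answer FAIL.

option(unit)

Decompose io/1: io(T3) ≐ io(C).
Decompose io/1: T3 ≐ C.
Bind T3 := C; substituting into the remaining equation gives: io(io(arrow(T, option(T)))) ≐ io(io(arrow(unit, C))).
Decompose io/1: io(arrow(T, option(T))) ≐ io(arrow(unit, C)).
Decompose io/1: arrow(T, option(T)) ≐ arrow(unit, C).
Decompose arrow/2: T ≐ unit,  option(T) ≐ C.
Bind T := unit; substituting into the remaining equation gives: option(unit) ≐ C.
Bind C := option(unit). Substituting into the earlier binding gives T3 := option(unit).
MGU = { T3 -> option(unit), T -> unit, C -> option(unit) }, so T3 -> option(unit).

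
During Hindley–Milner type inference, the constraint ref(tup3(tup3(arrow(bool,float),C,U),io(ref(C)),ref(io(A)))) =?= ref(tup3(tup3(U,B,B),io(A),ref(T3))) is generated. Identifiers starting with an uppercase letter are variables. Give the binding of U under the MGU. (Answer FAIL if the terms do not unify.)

Decompose ref/1: tup3(tup3(arrow(bool,float),C,U),io(ref(C)),ref(io(A))) =?= tup3(tup3(U,B,B),io(A),ref(T3)).
Decompose tup3/3: tup3(arrow(bool,float),C,U) =?= tup3(U,B,B),  io(ref(C)) =?= io(A),  ref(io(A)) =?= ref(T3).
Decompose tup3/3: arrow(bool,float) =?= U,  C =?= B,  U =?= B.
Bind U := arrow(bool,float); substituting into the one remaining equation that mentions U gives: arrow(bool,float) =?= B.
Bind C := B; substituting into the one remaining equation that mentions C gives: io(ref(B)) =?= io(A).
Bind B := arrow(bool,float); substituting into the one remaining equation that mentions B gives: io(ref(arrow(bool,float))) =?= io(A). Substituting into the earlier binding gives C := arrow(bool,float).
Decompose io/1: ref(arrow(bool,float)) =?= A.
Bind A := ref(arrow(bool,float)); substituting into the remaining equation gives: ref(io(ref(arrow(bool,float)))) =?= ref(T3).
Decompose ref/1: io(ref(arrow(bool,float))) =?= T3.
Bind T3 := io(ref(arrow(bool,float))).
MGU = { U := arrow(bool,float), C := arrow(bool,float), B := arrow(bool,float), A := ref(arrow(bool,float)), T3 := io(ref(arrow(bool,float))) }, so U := arrow(bool,float).

arrow(bool,float)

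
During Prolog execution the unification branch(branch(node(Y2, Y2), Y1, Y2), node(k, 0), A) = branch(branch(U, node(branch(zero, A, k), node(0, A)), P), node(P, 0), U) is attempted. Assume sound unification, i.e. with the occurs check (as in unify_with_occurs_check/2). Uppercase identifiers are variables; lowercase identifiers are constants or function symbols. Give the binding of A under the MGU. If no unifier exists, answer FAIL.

node(k, k)

Decompose branch/3: branch(node(Y2, Y2), Y1, Y2) = branch(U, node(branch(zero, A, k), node(0, A)), P),  node(k, 0) = node(P, 0),  A = U.
Decompose branch/3: node(Y2, Y2) = U,  Y1 = node(branch(zero, A, k), node(0, A)),  Y2 = P.
Bind U := node(Y2, Y2); substituting into the one remaining equation that mentions U gives: A = node(Y2, Y2).
Bind Y1 := node(branch(zero, A, k), node(0, A)); no other remaining equation mentions Y1.
Bind Y2 := P; substituting into the one remaining equation that mentions Y2 gives: A = node(P, P). Substituting into the earlier binding gives U := node(P, P).
Decompose node/2: k = P,  0 = 0.
Bind P := k; substituting into the one remaining equation that mentions P gives: A = node(k, k). Substituting into the earlier bindings gives U := node(k, k), Y2 := k.
Delete trivial equation 0 = 0.
Bind A := node(k, k). Substituting into the earlier binding gives Y1 := node(branch(zero, node(k, k), k), node(0, node(k, k))).
MGU = { U -> node(k, k), Y1 -> node(branch(zero, node(k, k), k), node(0, node(k, k))), Y2 -> k, P -> k, A -> node(k, k) }, so A -> node(k, k).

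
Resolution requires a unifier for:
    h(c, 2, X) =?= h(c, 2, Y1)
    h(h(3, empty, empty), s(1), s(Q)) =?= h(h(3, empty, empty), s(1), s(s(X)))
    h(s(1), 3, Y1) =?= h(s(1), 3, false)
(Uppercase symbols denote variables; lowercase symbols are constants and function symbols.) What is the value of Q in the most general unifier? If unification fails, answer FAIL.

s(false)

Decompose h/3: c =?= c,  2 =?= 2,  X =?= Y1.
Delete trivial equation c =?= c.
Delete trivial equation 2 =?= 2.
Bind X := Y1; substituting into the one remaining equation that mentions X gives: h(h(3, empty, empty), s(1), s(Q)) =?= h(h(3, empty, empty), s(1), s(s(Y1))).
Decompose h/3: h(3, empty, empty) =?= h(3, empty, empty),  s(1) =?= s(1),  s(Q) =?= s(s(Y1)).
Delete trivial equation h(3, empty, empty) =?= h(3, empty, empty).
Delete trivial equation s(1) =?= s(1).
Decompose s/1: Q =?= s(Y1).
Bind Q := s(Y1); no other remaining equation mentions Q.
Decompose h/3: s(1) =?= s(1),  3 =?= 3,  Y1 =?= false.
Delete trivial equation s(1) =?= s(1).
Delete trivial equation 3 =?= 3.
Bind Y1 := false. Substituting into the earlier bindings gives X := false, Q := s(false).
MGU = { X -> false, Q -> s(false), Y1 -> false }, so Q -> s(false).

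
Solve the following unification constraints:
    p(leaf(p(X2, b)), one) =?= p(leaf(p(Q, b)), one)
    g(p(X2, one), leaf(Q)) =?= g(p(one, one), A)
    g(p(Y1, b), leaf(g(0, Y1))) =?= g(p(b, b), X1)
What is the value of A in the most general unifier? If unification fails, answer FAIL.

leaf(one)

Decompose p/2: leaf(p(X2, b)) =?= leaf(p(Q, b)),  one =?= one.
Decompose leaf/1: p(X2, b) =?= p(Q, b).
Decompose p/2: X2 =?= Q,  b =?= b.
Bind X2 := Q; substituting into the one remaining equation that mentions X2 gives: g(p(Q, one), leaf(Q)) =?= g(p(one, one), A).
Delete trivial equation b =?= b.
Delete trivial equation one =?= one.
Decompose g/2: p(Q, one) =?= p(one, one),  leaf(Q) =?= A.
Decompose p/2: Q =?= one,  one =?= one.
Bind Q := one; substituting into the one remaining equation that mentions Q gives: leaf(one) =?= A. Substituting into the earlier binding gives X2 := one.
Delete trivial equation one =?= one.
Bind A := leaf(one); no other remaining equation mentions A.
Decompose g/2: p(Y1, b) =?= p(b, b),  leaf(g(0, Y1)) =?= X1.
Decompose p/2: Y1 =?= b,  b =?= b.
Bind Y1 := b; substituting into the one remaining equation that mentions Y1 gives: leaf(g(0, b)) =?= X1.
Delete trivial equation b =?= b.
Bind X1 := leaf(g(0, b)).
MGU = { X2 ↦ one, Q ↦ one, A ↦ leaf(one), Y1 ↦ b, X1 ↦ leaf(g(0, b)) }, so A ↦ leaf(one).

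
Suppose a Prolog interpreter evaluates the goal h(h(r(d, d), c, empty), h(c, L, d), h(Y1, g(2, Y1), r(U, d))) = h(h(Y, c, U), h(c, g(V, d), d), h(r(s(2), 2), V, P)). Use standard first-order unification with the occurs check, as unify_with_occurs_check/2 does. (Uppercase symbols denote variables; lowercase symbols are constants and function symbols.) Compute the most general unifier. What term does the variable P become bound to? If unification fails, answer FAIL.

r(empty, d)

Decompose h/3: h(r(d, d), c, empty) = h(Y, c, U),  h(c, L, d) = h(c, g(V, d), d),  h(Y1, g(2, Y1), r(U, d)) = h(r(s(2), 2), V, P).
Decompose h/3: r(d, d) = Y,  c = c,  empty = U.
Bind Y := r(d, d); no other remaining equation mentions Y.
Delete trivial equation c = c.
Bind U := empty; substituting into the one remaining equation that mentions U gives: h(Y1, g(2, Y1), r(empty, d)) = h(r(s(2), 2), V, P).
Decompose h/3: c = c,  L = g(V, d),  d = d.
Delete trivial equation c = c.
Bind L := g(V, d); no other remaining equation mentions L.
Delete trivial equation d = d.
Decompose h/3: Y1 = r(s(2), 2),  g(2, Y1) = V,  r(empty, d) = P.
Bind Y1 := r(s(2), 2); substituting into the one remaining equation that mentions Y1 gives: g(2, r(s(2), 2)) = V.
Bind V := g(2, r(s(2), 2)); no other remaining equation mentions V. Substituting into the earlier binding gives L := g(g(2, r(s(2), 2)), d).
Bind P := r(empty, d).
MGU = { Y ↦ r(d, d), U ↦ empty, L ↦ g(g(2, r(s(2), 2)), d), Y1 ↦ r(s(2), 2), V ↦ g(2, r(s(2), 2)), P ↦ r(empty, d) }, so P ↦ r(empty, d).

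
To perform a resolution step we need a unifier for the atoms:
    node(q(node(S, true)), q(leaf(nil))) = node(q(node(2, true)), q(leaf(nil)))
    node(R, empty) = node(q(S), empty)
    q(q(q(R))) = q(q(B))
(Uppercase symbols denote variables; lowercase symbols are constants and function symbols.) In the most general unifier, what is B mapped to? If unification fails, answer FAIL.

q(q(2))

Decompose node/2: q(node(S, true)) = q(node(2, true)),  q(leaf(nil)) = q(leaf(nil)).
Decompose q/1: node(S, true) = node(2, true).
Decompose node/2: S = 2,  true = true.
Bind S := 2; substituting into the one remaining equation that mentions S gives: node(R, empty) = node(q(2), empty).
Delete trivial equation true = true.
Delete trivial equation q(leaf(nil)) = q(leaf(nil)).
Decompose node/2: R = q(2),  empty = empty.
Bind R := q(2); substituting into the one remaining equation that mentions R gives: q(q(q(q(2)))) = q(q(B)).
Delete trivial equation empty = empty.
Decompose q/1: q(q(q(2))) = q(B).
Decompose q/1: q(q(2)) = B.
Bind B := q(q(2)).
MGU = { S := 2, R := q(2), B := q(q(2)) }, so B := q(q(2)).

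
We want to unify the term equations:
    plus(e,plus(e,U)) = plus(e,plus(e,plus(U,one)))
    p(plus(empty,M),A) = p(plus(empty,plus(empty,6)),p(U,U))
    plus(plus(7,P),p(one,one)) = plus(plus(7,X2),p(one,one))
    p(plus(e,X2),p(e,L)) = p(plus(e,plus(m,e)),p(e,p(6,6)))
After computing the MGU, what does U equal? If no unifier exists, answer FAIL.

FAIL

Decompose plus/2: e = e,  plus(e,U) = plus(e,plus(U,one)).
Delete trivial equation e = e.
Decompose plus/2: e = e,  U = plus(U,one).
Delete trivial equation e = e.
Occurs check fails: U occurs in plus(U,one); the equation U = plus(U,one) has no finite solution.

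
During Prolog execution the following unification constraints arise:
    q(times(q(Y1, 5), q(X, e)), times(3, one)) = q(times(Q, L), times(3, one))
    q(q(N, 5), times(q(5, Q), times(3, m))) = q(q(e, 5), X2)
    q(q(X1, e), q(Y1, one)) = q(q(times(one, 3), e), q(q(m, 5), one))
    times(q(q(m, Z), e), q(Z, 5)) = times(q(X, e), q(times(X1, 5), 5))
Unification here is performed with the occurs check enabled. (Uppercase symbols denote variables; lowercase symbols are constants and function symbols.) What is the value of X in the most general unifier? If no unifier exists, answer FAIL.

q(m, times(times(one, 3), 5))

Decompose q/2: times(q(Y1, 5), q(X, e)) = times(Q, L),  times(3, one) = times(3, one).
Decompose times/2: q(Y1, 5) = Q,  q(X, e) = L.
Bind Q := q(Y1, 5); substituting into the one remaining equation that mentions Q gives: q(q(N, 5), times(q(5, q(Y1, 5)), times(3, m))) = q(q(e, 5), X2).
Bind L := q(X, e); no other remaining equation mentions L.
Delete trivial equation times(3, one) = times(3, one).
Decompose q/2: q(N, 5) = q(e, 5),  times(q(5, q(Y1, 5)), times(3, m)) = X2.
Decompose q/2: N = e,  5 = 5.
Bind N := e; no other remaining equation mentions N.
Delete trivial equation 5 = 5.
Bind X2 := times(q(5, q(Y1, 5)), times(3, m)); no other remaining equation mentions X2.
Decompose q/2: q(X1, e) = q(times(one, 3), e),  q(Y1, one) = q(q(m, 5), one).
Decompose q/2: X1 = times(one, 3),  e = e.
Bind X1 := times(one, 3); substituting into the one remaining equation that mentions X1 gives: times(q(q(m, Z), e), q(Z, 5)) = times(q(X, e), q(times(times(one, 3), 5), 5)).
Delete trivial equation e = e.
Decompose q/2: Y1 = q(m, 5),  one = one.
Bind Y1 := q(m, 5); no other remaining equation mentions Y1. Substituting into the earlier bindings gives Q := q(q(m, 5), 5), X2 := times(q(5, q(q(m, 5), 5)), times(3, m)).
Delete trivial equation one = one.
Decompose times/2: q(q(m, Z), e) = q(X, e),  q(Z, 5) = q(times(times(one, 3), 5), 5).
Decompose q/2: q(m, Z) = X,  e = e.
Bind X := q(m, Z); no other remaining equation mentions X. Substituting into the earlier binding gives L := q(q(m, Z), e).
Delete trivial equation e = e.
Decompose q/2: Z = times(times(one, 3), 5),  5 = 5.
Bind Z := times(times(one, 3), 5); no other remaining equation mentions Z. Substituting into the earlier bindings gives L := q(q(m, times(times(one, 3), 5)), e), X := q(m, times(times(one, 3), 5)).
Delete trivial equation 5 = 5.
MGU = { Q = q(q(m, 5), 5), L = q(q(m, times(times(one, 3), 5)), e), N = e, X2 = times(q(5, q(q(m, 5), 5)), times(3, m)), X1 = times(one, 3), Y1 = q(m, 5), X = q(m, times(times(one, 3), 5)), Z = times(times(one, 3), 5) }, so X = q(m, times(times(one, 3), 5)).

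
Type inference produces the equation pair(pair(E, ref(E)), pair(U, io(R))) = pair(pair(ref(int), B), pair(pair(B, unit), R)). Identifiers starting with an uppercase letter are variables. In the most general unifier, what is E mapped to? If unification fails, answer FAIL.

Decompose pair/2: pair(E, ref(E)) = pair(ref(int), B),  pair(U, io(R)) = pair(pair(B, unit), R).
Decompose pair/2: E = ref(int),  ref(E) = B.
Bind E := ref(int); substituting into the one remaining equation that mentions E gives: ref(ref(int)) = B.
Bind B := ref(ref(int)); substituting into the remaining equation gives: pair(U, io(R)) = pair(pair(ref(ref(int)), unit), R).
Decompose pair/2: U = pair(ref(ref(int)), unit),  io(R) = R.
Bind U := pair(ref(ref(int)), unit); no other remaining equation mentions U.
Occurs check fails: R occurs in io(R); the equation R = io(R) has no finite solution.

FAIL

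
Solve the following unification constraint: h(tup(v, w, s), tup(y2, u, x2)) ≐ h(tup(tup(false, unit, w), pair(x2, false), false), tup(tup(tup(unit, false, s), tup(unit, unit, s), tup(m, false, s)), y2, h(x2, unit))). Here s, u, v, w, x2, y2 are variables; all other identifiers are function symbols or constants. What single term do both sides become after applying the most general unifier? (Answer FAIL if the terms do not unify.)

FAIL

Decompose h/2: tup(v, w, s) ≐ tup(tup(false, unit, w), pair(x2, false), false),  tup(y2, u, x2) ≐ tup(tup(tup(unit, false, s), tup(unit, unit, s), tup(m, false, s)), y2, h(x2, unit)).
Decompose tup/3: v ≐ tup(false, unit, w),  w ≐ pair(x2, false),  s ≐ false.
Bind v := tup(false, unit, w); no other remaining equation mentions v.
Bind w := pair(x2, false); no other remaining equation mentions w. Substituting into the earlier binding gives v := tup(false, unit, pair(x2, false)).
Bind s := false; substituting into the remaining equation gives: tup(y2, u, x2) ≐ tup(tup(tup(unit, false, false), tup(unit, unit, false), tup(m, false, false)), y2, h(x2, unit)).
Decompose tup/3: y2 ≐ tup(tup(unit, false, false), tup(unit, unit, false), tup(m, false, false)),  u ≐ y2,  x2 ≐ h(x2, unit).
Bind y2 := tup(tup(unit, false, false), tup(unit, unit, false), tup(m, false, false)); substituting into the one remaining equation that mentions y2 gives: u ≐ tup(tup(unit, false, false), tup(unit, unit, false), tup(m, false, false)).
Bind u := tup(tup(unit, false, false), tup(unit, unit, false), tup(m, false, false)); no other remaining equation mentions u.
Occurs check fails: x2 occurs in h(x2, unit); the equation x2 ≐ h(x2, unit) has no finite solution.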